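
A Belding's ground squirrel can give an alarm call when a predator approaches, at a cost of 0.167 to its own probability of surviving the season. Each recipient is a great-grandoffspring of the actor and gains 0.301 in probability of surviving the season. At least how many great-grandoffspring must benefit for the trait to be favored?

5

r to a great-grandoffspring = 0.125 (three parent–offspring links: r = (1/2)^3 = 1/8).
Hamilton's rule: n·r·B > C  ⇒  n > C/(r·B) = 0.167/(0.125·0.301) = 4.439.
The smallest integer exceeding 4.439 is 5.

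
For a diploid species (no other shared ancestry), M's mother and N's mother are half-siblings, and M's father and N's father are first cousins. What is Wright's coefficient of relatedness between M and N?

Independent pedigree routes through distinct common ancestors add.
M and N are related in two ways: half first cousins through their mothers (r = 1/16) and second cousins through their fathers (r = 1/32).
r = 1/16 + 1/32 = 0.09375.

0.09375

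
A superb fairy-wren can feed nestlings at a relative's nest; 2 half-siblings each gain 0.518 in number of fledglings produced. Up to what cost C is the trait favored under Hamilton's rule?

0.259

r to a half-sibling = 0.25 (half-sibs share one parent — one path of length 2: r = (1/2)^2 = 1/4).
Hamilton's rule: n·r·B > C, so the trait is favored while C < n·r·B = 2·0.25·0.518 = 0.259.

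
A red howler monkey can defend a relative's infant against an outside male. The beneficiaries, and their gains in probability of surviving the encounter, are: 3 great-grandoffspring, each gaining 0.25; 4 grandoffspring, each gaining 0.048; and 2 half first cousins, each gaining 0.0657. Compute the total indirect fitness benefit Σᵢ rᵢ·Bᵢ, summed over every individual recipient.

r to a great-grandoffspring = 0.125 (three parent–offspring links: r = (1/2)^3 = 1/8).
r to a grandoffspring = 1/4 (two parent–offspring links: r = (1/2)^2 = 1/4).
r to a half first cousin = 0.0625 (half first cousins share one grandparent — one path of length 4: r = (1/2)^4 = 1/16).
Summing one r·B term per recipient: 3·0.125·0.25 + 4·0.25·0.048 + 2·0.0625·0.0657 = 0.1499625.

0.1499625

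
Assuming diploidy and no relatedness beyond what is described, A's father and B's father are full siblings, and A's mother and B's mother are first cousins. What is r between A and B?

0.15625

Relatedness sums over independent paths through distinct common ancestors.
A and B are related in two ways: first cousins through their fathers (r = 1/8) and second cousins through their mothers (r = 1/32).
r = 1/8 + 1/32 = 0.15625.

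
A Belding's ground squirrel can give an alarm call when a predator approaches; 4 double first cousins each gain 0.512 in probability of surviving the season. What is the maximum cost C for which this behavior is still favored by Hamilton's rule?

r to a double first cousin = 1/4 (double first cousins share both grandparent pairs — four paths of length 4: r = 4·(1/2)^4 = 1/4).
Hamilton's rule: n·r·B > C, so the trait is favored while C < n·r·B = 4·0.25·0.512 = 0.512.

0.512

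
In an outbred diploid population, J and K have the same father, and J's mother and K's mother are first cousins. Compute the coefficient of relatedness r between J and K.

0.28125

Wright's path rule: contributions from independent ancestry routes add.
J and K are related in two ways: half-sibs through their shared father (r = 1/4) and second cousins through their mothers (r = 1/32).
r = 1/4 + 1/32 = 0.28125.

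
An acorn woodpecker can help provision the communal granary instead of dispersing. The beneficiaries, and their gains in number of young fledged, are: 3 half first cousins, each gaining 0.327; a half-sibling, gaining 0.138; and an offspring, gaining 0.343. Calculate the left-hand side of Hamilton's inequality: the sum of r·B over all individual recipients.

0.2673125

r to a half first cousin = 0.0625 (half first cousins share one grandparent — one path of length 4: r = (1/2)^4 = 1/16).
r to a half-sibling = 0.25 (half-sibs share one parent — one path of length 2: r = (1/2)^2 = 1/4).
r to an offspring = 0.5 (one parent–offspring link: r = (1/2)^1 = 1/2).
Summing one r·B term per recipient: 3·0.0625·0.327 + 1·0.25·0.138 + 1·0.5·0.343 = 0.2673125.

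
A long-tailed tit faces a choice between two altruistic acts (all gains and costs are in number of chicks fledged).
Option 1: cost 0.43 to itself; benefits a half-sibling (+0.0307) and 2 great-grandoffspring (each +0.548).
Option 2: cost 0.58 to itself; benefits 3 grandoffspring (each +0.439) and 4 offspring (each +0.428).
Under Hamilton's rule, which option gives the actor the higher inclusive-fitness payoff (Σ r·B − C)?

Option 2

Option 1: r to a half-sibling = 0.25.
Option 1: r to a great-grandoffspring = 0.125.
Option 1: Σ r·B − C = (1·0.25·0.0307 + 2·0.125·0.548) − 0.43 = -0.285325.
Option 2: r to a grandoffspring = 0.25.
Option 2: r to an offspring = 0.5.
Option 2: Σ r·B − C = (3·0.25·0.439 + 4·0.5·0.428) − 0.58 = 0.60525.
Option 2 has the higher net inclusive-fitness payoff.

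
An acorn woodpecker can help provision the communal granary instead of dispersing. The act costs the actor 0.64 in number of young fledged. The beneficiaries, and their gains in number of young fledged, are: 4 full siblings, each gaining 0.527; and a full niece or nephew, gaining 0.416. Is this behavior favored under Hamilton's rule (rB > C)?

Hamilton's rule: the trait is favored when the sum of r·B over every recipient exceeds the actor's cost C.
r to a full sibling = 0.5 (full sibs share both parents — two paths of length 2: r = 2·(1/2)^2 = 1/2).
r to a full niece or nephew = 0.25 (full aunt/uncle↔niece/nephew: two paths of length 3 through the shared grandparent pair: r = 2·(1/2)^3 = 1/4).
Summing one r·B term per recipient: 4·0.5·0.527 + 1·0.25·0.416 = 1.158.
1.158 > 0.64: the indirect benefit exceeds the cost.

Yes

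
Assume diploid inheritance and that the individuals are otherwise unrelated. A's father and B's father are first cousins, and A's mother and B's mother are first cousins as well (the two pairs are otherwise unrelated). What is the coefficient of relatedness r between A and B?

0.0625

With two independent routes of shared ancestry, r is the sum of the two contributions.
A and B are related in two ways: second cousins through their fathers (r = 1/32) and second cousins through their mothers (r = 1/32).
r = 1/32 + 1/32 = 0.0625.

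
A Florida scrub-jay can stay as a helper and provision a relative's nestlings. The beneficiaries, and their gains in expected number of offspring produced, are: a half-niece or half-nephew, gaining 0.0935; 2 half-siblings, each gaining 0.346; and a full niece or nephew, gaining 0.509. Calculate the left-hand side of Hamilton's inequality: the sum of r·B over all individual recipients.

0.3119375

r to a half-niece or half-nephew = 1/8 (half-aunt/uncle↔niece/nephew: one path of length 3: r = (1/2)^3 = 1/8).
r to a half-sibling = 0.25 (half-sibs share one parent — one path of length 2: r = (1/2)^2 = 1/4).
r to a full niece or nephew = 0.25 (full aunt/uncle↔niece/nephew: two paths of length 3 through the shared grandparent pair: r = 2·(1/2)^3 = 1/4).
Summing one r·B term per recipient: 1·0.125·0.0935 + 2·0.25·0.346 + 1·0.25·0.509 = 0.3119375.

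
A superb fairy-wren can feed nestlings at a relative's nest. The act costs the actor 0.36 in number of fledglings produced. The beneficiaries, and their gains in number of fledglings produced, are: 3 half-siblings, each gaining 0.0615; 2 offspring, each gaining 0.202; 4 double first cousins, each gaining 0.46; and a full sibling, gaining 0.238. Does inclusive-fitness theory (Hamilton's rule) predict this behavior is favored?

Hamilton's rule: the trait is favored when the sum of r·B over every recipient exceeds the actor's cost C.
r to a half-sibling = 0.25 (half-sibs share one parent — one path of length 2: r = (1/2)^2 = 1/4).
r to an offspring = 1/2 (one parent–offspring link: r = (1/2)^1 = 1/2).
r to a double first cousin = 1/4 (double first cousins share both grandparent pairs — four paths of length 4: r = 4·(1/2)^4 = 1/4).
r to a full sibling = 0.5 (full sibs share both parents — two paths of length 2: r = 2·(1/2)^2 = 1/2).
Summing one r·B term per recipient: 3·0.25·0.0615 + 2·0.5·0.202 + 4·0.25·0.46 + 1·0.5·0.238 = 0.827125.
0.827125 > 0.36: the indirect benefit exceeds the cost.

Yes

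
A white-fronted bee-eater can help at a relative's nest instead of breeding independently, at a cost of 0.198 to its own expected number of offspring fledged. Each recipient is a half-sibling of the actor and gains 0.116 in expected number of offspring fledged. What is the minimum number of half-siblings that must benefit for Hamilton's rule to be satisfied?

r to a half-sibling = 1/4 (half-sibs share one parent — one path of length 2: r = (1/2)^2 = 1/4).
Hamilton's rule: n·r·B > C  ⇒  n > C/(r·B) = 0.198/(0.25·0.116) = 6.828.
The smallest integer exceeding 6.828 is 7.

7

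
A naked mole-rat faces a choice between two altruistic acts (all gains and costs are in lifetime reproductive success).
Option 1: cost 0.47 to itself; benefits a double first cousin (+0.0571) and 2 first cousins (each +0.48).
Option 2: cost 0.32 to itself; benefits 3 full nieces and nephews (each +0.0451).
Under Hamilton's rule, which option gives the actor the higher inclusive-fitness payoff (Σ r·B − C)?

Option 1: r to a double first cousin = 0.25.
Option 1: r to a first cousin = 0.125.
Option 1: Σ r·B − C = (1·0.25·0.0571 + 2·0.125·0.48) − 0.47 = -0.335725.
Option 2: r to a full niece or nephew = 0.25.
Option 2: Σ r·B − C = (3·0.25·0.0451) − 0.32 = -0.286175.
Option 2 has the higher net inclusive-fitness payoff.

Option 2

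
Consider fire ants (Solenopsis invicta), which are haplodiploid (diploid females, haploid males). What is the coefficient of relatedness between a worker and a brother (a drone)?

Her haploid brother carries none of their father's genes and a random half of their mother's genome; that half matches the maternal half of her own genome with probability 1/2: r = 1/2 · 1/2 = 1/4.

0.25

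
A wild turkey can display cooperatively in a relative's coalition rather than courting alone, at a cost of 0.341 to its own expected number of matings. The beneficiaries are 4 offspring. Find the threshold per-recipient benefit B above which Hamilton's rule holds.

0.1705

r to an offspring = 1/2 (one parent–offspring link: r = (1/2)^1 = 1/2).
Hamilton's rule with n recipients of equal r: n·r·B > C, so B > C/(n·r) = 0.341/(4·0.5) = 0.1705.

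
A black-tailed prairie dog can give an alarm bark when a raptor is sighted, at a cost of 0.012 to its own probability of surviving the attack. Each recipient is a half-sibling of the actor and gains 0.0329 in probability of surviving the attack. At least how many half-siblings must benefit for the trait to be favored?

r to a half-sibling = 1/4 (half-sibs share one parent — one path of length 2: r = (1/2)^2 = 1/4).
Hamilton's rule: n·r·B > C  ⇒  n > C/(r·B) = 0.012/(0.25·0.0329) = 1.459.
The smallest integer exceeding 1.459 is 2.

2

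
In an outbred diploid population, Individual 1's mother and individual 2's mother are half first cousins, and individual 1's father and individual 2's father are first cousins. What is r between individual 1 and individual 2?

Relatedness sums over independent paths through distinct common ancestors.
Individual 1 and individual 2 are related in two ways: half second cousins through their mothers (r = 1/64) and second cousins through their fathers (r = 1/32).
r = 1/64 + 1/32 = 3/64 = 0.046875.

0.046875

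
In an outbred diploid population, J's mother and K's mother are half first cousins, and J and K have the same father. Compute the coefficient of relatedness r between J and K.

0.265625

Wright's path rule: contributions from independent ancestry routes add.
J and K are related in two ways: half second cousins through their mothers (r = 1/64) and half-sibs through their shared father (r = 1/4).
r = 1/64 + 1/4 = 0.265625.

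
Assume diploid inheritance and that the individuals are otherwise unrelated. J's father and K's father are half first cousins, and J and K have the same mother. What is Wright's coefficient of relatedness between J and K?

0.265625

Independent pedigree routes through distinct common ancestors add.
J and K are related in two ways: half second cousins through their fathers (r = 1/64) and half-sibs through their shared mother (r = 1/4).
r = 1/64 + 1/4 = 0.265625.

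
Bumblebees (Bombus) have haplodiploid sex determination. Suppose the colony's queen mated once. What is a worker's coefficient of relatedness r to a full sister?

0.75

Haplodiploid full sisters inherit their father's entire haploid genome identically (contributing 1/2) and on average half of their mother's contribution (1/2 · 1/2 = 1/4); r = 1/2 + 1/4 = 3/4.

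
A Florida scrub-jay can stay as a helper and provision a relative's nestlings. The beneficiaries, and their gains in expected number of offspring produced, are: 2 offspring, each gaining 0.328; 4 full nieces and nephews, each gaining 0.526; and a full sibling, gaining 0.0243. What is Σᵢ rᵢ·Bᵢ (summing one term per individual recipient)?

0.86615

r to an offspring = 1/2 (one parent–offspring link: r = (1/2)^1 = 1/2).
r to a full niece or nephew = 1/4 (full aunt/uncle↔niece/nephew: two paths of length 3 through the shared grandparent pair: r = 2·(1/2)^3 = 1/4).
r to a full sibling = 0.5 (full sibs share both parents — two paths of length 2: r = 2·(1/2)^2 = 1/2).
Summing one r·B term per recipient: 2·0.5·0.328 + 4·0.25·0.526 + 1·0.5·0.0243 = 0.86615.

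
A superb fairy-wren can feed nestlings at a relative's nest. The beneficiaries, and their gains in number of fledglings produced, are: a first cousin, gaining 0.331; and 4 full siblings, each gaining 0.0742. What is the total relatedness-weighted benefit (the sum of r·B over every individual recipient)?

r to a first cousin = 1/8 (first cousins share one grandparent pair — two paths of length 4: r = 2·(1/2)^4 = 1/8).
r to a full sibling = 1/2 (full sibs share both parents — two paths of length 2: r = 2·(1/2)^2 = 1/2).
Summing one r·B term per recipient: 1·0.125·0.331 + 4·0.5·0.0742 = 0.189775.

0.189775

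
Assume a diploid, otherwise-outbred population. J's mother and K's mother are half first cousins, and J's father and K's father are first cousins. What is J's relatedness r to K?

Relatedness sums over independent paths through distinct common ancestors.
J and K are related in two ways: half second cousins through their mothers (r = 1/64) and second cousins through their fathers (r = 1/32).
r = 1/64 + 1/32 = 3/64 = 0.046875.

0.046875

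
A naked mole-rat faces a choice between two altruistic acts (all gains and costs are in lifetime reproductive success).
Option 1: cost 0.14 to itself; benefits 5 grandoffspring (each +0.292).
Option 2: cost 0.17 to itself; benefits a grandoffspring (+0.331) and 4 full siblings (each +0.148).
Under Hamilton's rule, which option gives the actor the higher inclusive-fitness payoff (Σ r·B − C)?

Option 1

Option 1: r to a grandoffspring = 0.25.
Option 1: Σ r·B − C = (5·0.25·0.292) − 0.14 = 0.225.
Option 2: r to a grandoffspring = 0.25.
Option 2: r to a full sibling = 0.5.
Option 2: Σ r·B − C = (1·0.25·0.331 + 4·0.5·0.148) − 0.17 = 0.20875.
Option 1 has the higher net inclusive-fitness payoff.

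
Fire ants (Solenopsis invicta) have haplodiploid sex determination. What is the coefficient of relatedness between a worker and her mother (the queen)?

0.5

One meiotic link between diploid queen and diploid daughter: r = 1/2.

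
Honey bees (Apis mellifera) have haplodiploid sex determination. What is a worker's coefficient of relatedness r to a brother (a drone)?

0.25

Her haploid brother carries none of their father's genes and a random half of their mother's genome; that half matches the maternal half of her own genome with probability 1/2: r = 1/2 · 1/2 = 1/4.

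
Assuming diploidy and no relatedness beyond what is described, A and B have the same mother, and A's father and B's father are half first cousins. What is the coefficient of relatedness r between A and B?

Independent pedigree routes through distinct common ancestors add.
A and B are related in two ways: half-sibs through their shared mother (r = 1/4) and half second cousins through their fathers (r = 1/64).
r = 1/4 + 1/64 = 0.265625.

0.265625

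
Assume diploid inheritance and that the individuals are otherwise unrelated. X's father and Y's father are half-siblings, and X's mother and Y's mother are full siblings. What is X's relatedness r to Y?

0.1875

With two independent routes of shared ancestry, r is the sum of the two contributions.
X and Y are related in two ways: half first cousins through their fathers (r = 1/16) and first cousins through their mothers (r = 1/8).
r = 1/16 + 1/8 = 3/16 = 0.1875.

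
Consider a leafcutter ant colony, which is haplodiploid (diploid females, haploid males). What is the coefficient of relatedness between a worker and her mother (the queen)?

0.5

One meiotic link between diploid queen and diploid daughter: r = 1/2.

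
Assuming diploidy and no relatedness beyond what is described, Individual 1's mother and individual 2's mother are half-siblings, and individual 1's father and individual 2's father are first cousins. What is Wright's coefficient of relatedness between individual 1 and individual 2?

0.09375

Independent pedigree routes through distinct common ancestors add.
Individual 1 and individual 2 are related in two ways: half first cousins through their mothers (r = 1/16) and second cousins through their fathers (r = 1/32).
r = 1/16 + 1/32 = 3/32 = 0.09375.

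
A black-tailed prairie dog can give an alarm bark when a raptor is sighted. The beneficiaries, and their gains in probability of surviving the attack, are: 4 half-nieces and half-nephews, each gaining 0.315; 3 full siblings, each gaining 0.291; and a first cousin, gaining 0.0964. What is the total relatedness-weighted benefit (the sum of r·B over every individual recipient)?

r to a half-niece or half-nephew = 0.125 (half-aunt/uncle↔niece/nephew: one path of length 3: r = (1/2)^3 = 1/8).
r to a full sibling = 1/2 (full sibs share both parents — two paths of length 2: r = 2·(1/2)^2 = 1/2).
r to a first cousin = 0.125 (first cousins share one grandparent pair — two paths of length 4: r = 2·(1/2)^4 = 1/8).
Summing one r·B term per recipient: 4·0.125·0.315 + 3·0.5·0.291 + 1·0.125·0.0964 = 0.60605.

0.60605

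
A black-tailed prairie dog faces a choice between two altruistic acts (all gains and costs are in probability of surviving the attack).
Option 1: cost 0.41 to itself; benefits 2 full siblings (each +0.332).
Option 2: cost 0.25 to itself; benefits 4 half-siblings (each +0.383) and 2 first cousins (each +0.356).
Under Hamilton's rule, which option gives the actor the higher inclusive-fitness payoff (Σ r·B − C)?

Option 1: r to a full sibling = 0.5.
Option 1: Σ r·B − C = (2·0.5·0.332) − 0.41 = -0.078.
Option 2: r to a half-sibling = 0.25.
Option 2: r to a first cousin = 0.125.
Option 2: Σ r·B − C = (4·0.25·0.383 + 2·0.125·0.356) − 0.25 = 0.222.
Option 2 has the higher net inclusive-fitness payoff.

Option 2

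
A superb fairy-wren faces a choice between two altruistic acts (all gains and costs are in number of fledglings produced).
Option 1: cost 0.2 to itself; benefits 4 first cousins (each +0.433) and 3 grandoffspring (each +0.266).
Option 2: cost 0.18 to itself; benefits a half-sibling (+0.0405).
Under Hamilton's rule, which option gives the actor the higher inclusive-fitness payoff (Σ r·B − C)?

Option 1: r to a first cousin = 0.125.
Option 1: r to a grandoffspring = 0.25.
Option 1: Σ r·B − C = (4·0.125·0.433 + 3·0.25·0.266) − 0.2 = 0.216.
Option 2: r to a half-sibling = 0.25.
Option 2: Σ r·B − C = (1·0.25·0.0405) − 0.18 = -0.169875.
Option 1 has the higher net inclusive-fitness payoff.

Option 1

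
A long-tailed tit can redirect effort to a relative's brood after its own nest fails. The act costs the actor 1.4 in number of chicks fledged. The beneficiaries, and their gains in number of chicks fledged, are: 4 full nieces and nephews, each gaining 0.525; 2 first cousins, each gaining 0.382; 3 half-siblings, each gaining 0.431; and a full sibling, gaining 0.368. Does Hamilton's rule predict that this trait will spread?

No

Hamilton's rule: the trait is favored when the sum of r·B over every recipient exceeds the actor's cost C.
r to a full niece or nephew = 0.25 (full aunt/uncle↔niece/nephew: two paths of length 3 through the shared grandparent pair: r = 2·(1/2)^3 = 1/4).
r to a first cousin = 1/8 (first cousins share one grandparent pair — two paths of length 4: r = 2·(1/2)^4 = 1/8).
r to a half-sibling = 0.25 (half-sibs share one parent — one path of length 2: r = (1/2)^2 = 1/4).
r to a full sibling = 0.5 (full sibs share both parents — two paths of length 2: r = 2·(1/2)^2 = 1/2).
Summing one r·B term per recipient: 4·0.25·0.525 + 2·0.125·0.382 + 3·0.25·0.431 + 1·0.5·0.368 = 1.12775.
1.12775 < 1.4: the indirect benefit is less than the cost.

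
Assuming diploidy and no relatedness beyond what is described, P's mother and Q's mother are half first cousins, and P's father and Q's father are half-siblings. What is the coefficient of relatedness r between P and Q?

0.078125

Wright's path rule: contributions from independent ancestry routes add.
P and Q are related in two ways: half second cousins through their mothers (r = 1/64) and half first cousins through their fathers (r = 1/16).
r = 1/64 + 1/16 = 5/64 = 0.078125.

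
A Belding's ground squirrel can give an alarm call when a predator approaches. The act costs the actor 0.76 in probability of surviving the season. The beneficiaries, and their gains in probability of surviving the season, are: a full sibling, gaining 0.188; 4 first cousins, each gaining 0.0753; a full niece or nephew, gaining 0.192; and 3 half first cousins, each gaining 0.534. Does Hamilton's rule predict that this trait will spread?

Hamilton's rule: the trait is favored when the sum of r·B over every recipient exceeds the actor's cost C.
r to a full sibling = 0.5 (full sibs share both parents — two paths of length 2: r = 2·(1/2)^2 = 1/2).
r to a first cousin = 1/8 (first cousins share one grandparent pair — two paths of length 4: r = 2·(1/2)^4 = 1/8).
r to a full niece or nephew = 1/4 (full aunt/uncle↔niece/nephew: two paths of length 3 through the shared grandparent pair: r = 2·(1/2)^3 = 1/4).
r to a half first cousin = 1/16 (half first cousins share one grandparent — one path of length 4: r = (1/2)^4 = 1/16).
Summing one r·B term per recipient: 1·0.5·0.188 + 4·0.125·0.0753 + 1·0.25·0.192 + 3·0.0625·0.534 = 0.279775.
0.279775 < 0.76: the indirect benefit is less than the cost.

No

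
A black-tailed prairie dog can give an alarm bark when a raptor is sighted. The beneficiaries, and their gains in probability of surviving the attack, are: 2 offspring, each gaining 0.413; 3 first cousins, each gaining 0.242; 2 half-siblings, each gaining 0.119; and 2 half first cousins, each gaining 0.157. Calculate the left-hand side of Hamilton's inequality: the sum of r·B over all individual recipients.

r to an offspring = 1/2 (one parent–offspring link: r = (1/2)^1 = 1/2).
r to a first cousin = 0.125 (first cousins share one grandparent pair — two paths of length 4: r = 2·(1/2)^4 = 1/8).
r to a half-sibling = 1/4 (half-sibs share one parent — one path of length 2: r = (1/2)^2 = 1/4).
r to a half first cousin = 1/16 (half first cousins share one grandparent — one path of length 4: r = (1/2)^4 = 1/16).
Summing one r·B term per recipient: 2·0.5·0.413 + 3·0.125·0.242 + 2·0.25·0.119 + 2·0.0625·0.157 = 0.582875.

0.582875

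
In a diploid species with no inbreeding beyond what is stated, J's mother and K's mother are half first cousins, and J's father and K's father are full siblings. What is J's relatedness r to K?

Wright's path rule: contributions from independent ancestry routes add.
J and K are related in two ways: half second cousins through their mothers (r = 1/64) and first cousins through their fathers (r = 1/8).
r = 1/64 + 1/8 = 9/64 = 0.140625.

0.140625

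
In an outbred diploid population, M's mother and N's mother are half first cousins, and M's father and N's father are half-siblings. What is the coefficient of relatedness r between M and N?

Wright's path rule: contributions from independent ancestry routes add.
M and N are related in two ways: half second cousins through their mothers (r = 1/64) and half first cousins through their fathers (r = 1/16).
r = 1/64 + 1/16 = 5/64 = 0.078125.

0.078125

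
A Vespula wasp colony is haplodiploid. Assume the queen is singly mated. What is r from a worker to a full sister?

Haplodiploid full sisters inherit their father's entire haploid genome identically (contributing 1/2) and on average half of their mother's contribution (1/2 · 1/2 = 1/4); r = 1/2 + 1/4 = 3/4.

0.75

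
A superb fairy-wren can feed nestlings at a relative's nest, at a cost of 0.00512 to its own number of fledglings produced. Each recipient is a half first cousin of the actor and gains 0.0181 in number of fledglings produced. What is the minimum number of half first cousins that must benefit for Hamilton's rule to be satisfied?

r to a half first cousin = 1/16 (half first cousins share one grandparent — one path of length 4: r = (1/2)^4 = 1/16).
Hamilton's rule: n·r·B > C  ⇒  n > C/(r·B) = 0.00512/(0.0625·0.0181) = 4.526.
The smallest integer exceeding 4.526 is 5.

5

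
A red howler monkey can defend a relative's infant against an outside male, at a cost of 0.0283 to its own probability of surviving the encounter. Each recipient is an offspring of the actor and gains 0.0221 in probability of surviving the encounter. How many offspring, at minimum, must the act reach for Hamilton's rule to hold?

r to an offspring = 1/2 (one parent–offspring link: r = (1/2)^1 = 1/2).
Hamilton's rule: n·r·B > C  ⇒  n > C/(r·B) = 0.0283/(0.5·0.0221) = 2.561.
The smallest integer exceeding 2.561 is 3.

3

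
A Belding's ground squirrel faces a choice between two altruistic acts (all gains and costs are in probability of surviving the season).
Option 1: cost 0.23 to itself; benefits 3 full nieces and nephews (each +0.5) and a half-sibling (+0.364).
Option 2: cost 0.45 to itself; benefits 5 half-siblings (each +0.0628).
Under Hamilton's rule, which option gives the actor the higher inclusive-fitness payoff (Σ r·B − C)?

Option 1: r to a full niece or nephew = 0.25.
Option 1: r to a half-sibling = 0.25.
Option 1: Σ r·B − C = (3·0.25·0.5 + 1·0.25·0.364) − 0.23 = 0.236.
Option 2: r to a half-sibling = 0.25.
Option 2: Σ r·B − C = (5·0.25·0.0628) − 0.45 = -0.3715.
Option 1 has the higher net inclusive-fitness payoff.

Option 1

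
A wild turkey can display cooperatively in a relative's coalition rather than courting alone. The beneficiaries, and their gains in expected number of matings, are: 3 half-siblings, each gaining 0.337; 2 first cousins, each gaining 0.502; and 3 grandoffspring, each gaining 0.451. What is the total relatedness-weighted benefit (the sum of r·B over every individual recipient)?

r to a half-sibling = 1/4 (half-sibs share one parent — one path of length 2: r = (1/2)^2 = 1/4).
r to a first cousin = 1/8 (first cousins share one grandparent pair — two paths of length 4: r = 2·(1/2)^4 = 1/8).
r to a grandoffspring = 0.25 (two parent–offspring links: r = (1/2)^2 = 1/4).
Summing one r·B term per recipient: 3·0.25·0.337 + 2·0.125·0.502 + 3·0.25·0.451 = 0.7165.

0.7165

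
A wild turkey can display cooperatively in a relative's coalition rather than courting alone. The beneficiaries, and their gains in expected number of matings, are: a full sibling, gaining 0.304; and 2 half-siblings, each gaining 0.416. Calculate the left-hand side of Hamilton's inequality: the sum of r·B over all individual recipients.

r to a full sibling = 0.5 (full sibs share both parents — two paths of length 2: r = 2·(1/2)^2 = 1/2).
r to a half-sibling = 1/4 (half-sibs share one parent — one path of length 2: r = (1/2)^2 = 1/4).
Summing one r·B term per recipient: 1·0.5·0.304 + 2·0.25·0.416 = 0.36.

0.36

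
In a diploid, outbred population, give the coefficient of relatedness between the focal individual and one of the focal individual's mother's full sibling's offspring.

0.125

Each parent–offspring link contributes a factor of 1/2, and independent paths through distinct common ancestors add.
First cousins share one grandparent pair — two paths of length 4: r = 2·(1/2)^4 = 1/8.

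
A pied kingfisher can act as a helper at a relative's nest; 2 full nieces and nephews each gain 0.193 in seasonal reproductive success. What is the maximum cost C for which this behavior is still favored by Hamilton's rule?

0.0965

r to a full niece or nephew = 1/4 (full aunt/uncle↔niece/nephew: two paths of length 3 through the shared grandparent pair: r = 2·(1/2)^3 = 1/4).
Hamilton's rule: n·r·B > C, so the trait is favored while C < n·r·B = 2·0.25·0.193 = 0.0965.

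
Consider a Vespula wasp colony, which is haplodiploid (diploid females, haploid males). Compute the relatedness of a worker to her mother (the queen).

0.5

One meiotic link between diploid queen and diploid daughter: r = 1/2.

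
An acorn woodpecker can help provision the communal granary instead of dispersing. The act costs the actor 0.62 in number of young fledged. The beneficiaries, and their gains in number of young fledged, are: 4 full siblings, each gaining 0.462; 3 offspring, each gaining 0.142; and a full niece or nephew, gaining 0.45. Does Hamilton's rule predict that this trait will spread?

Hamilton's rule: the trait is favored when the sum of r·B over every recipient exceeds the actor's cost C.
r to a full sibling = 1/2 (full sibs share both parents — two paths of length 2: r = 2·(1/2)^2 = 1/2).
r to an offspring = 1/2 (one parent–offspring link: r = (1/2)^1 = 1/2).
r to a full niece or nephew = 1/4 (full aunt/uncle↔niece/nephew: two paths of length 3 through the shared grandparent pair: r = 2·(1/2)^3 = 1/4).
Summing one r·B term per recipient: 4·0.5·0.462 + 3·0.5·0.142 + 1·0.25·0.45 = 1.2495.
1.2495 > 0.62: the indirect benefit exceeds the cost.

Yes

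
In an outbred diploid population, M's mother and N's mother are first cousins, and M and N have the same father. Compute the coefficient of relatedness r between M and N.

0.28125

Independent pedigree routes through distinct common ancestors add.
M and N are related in two ways: second cousins through their mothers (r = 1/32) and half-sibs through their shared father (r = 1/4).
r = 1/32 + 1/4 = 0.28125.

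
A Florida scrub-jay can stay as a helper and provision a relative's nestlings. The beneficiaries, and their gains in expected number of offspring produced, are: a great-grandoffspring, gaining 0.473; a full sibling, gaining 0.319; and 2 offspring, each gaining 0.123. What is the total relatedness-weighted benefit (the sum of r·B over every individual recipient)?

0.341625

r to a great-grandoffspring = 0.125 (three parent–offspring links: r = (1/2)^3 = 1/8).
r to a full sibling = 0.5 (full sibs share both parents — two paths of length 2: r = 2·(1/2)^2 = 1/2).
r to an offspring = 1/2 (one parent–offspring link: r = (1/2)^1 = 1/2).
Summing one r·B term per recipient: 1·0.125·0.473 + 1·0.5·0.319 + 2·0.5·0.123 = 0.341625.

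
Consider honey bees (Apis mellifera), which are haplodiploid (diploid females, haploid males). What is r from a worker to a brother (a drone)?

Her haploid brother carries none of their father's genes and a random half of their mother's genome; that half matches the maternal half of her own genome with probability 1/2: r = 1/2 · 1/2 = 1/4.

0.25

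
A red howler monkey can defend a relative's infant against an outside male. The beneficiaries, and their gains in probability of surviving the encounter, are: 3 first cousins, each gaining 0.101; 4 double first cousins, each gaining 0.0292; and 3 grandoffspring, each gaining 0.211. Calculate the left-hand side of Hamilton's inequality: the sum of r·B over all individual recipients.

r to a first cousin = 0.125 (first cousins share one grandparent pair — two paths of length 4: r = 2·(1/2)^4 = 1/8).
r to a double first cousin = 1/4 (double first cousins share both grandparent pairs — four paths of length 4: r = 4·(1/2)^4 = 1/4).
r to a grandoffspring = 1/4 (two parent–offspring links: r = (1/2)^2 = 1/4).
Summing one r·B term per recipient: 3·0.125·0.101 + 4·0.25·0.0292 + 3·0.25·0.211 = 0.225325.

0.225325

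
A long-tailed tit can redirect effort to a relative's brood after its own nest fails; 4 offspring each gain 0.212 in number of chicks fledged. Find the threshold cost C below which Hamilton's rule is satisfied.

r to an offspring = 0.5 (one parent–offspring link: r = (1/2)^1 = 1/2).
Hamilton's rule: n·r·B > C, so the trait is favored while C < n·r·B = 4·0.5·0.212 = 0.424.

0.424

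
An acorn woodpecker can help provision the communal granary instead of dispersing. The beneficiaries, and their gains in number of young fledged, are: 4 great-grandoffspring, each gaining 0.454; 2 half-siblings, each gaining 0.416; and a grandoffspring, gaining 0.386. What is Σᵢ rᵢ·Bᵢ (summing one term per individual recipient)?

0.5315

r to a great-grandoffspring = 1/8 (three parent–offspring links: r = (1/2)^3 = 1/8).
r to a half-sibling = 1/4 (half-sibs share one parent — one path of length 2: r = (1/2)^2 = 1/4).
r to a grandoffspring = 0.25 (two parent–offspring links: r = (1/2)^2 = 1/4).
Summing one r·B term per recipient: 4·0.125·0.454 + 2·0.25·0.416 + 1·0.25·0.386 = 0.5315.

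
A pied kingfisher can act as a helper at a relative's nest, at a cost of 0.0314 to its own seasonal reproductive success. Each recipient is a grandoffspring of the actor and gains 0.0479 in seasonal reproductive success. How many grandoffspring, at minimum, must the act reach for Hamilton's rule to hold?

3

r to a grandoffspring = 1/4 (two parent–offspring links: r = (1/2)^2 = 1/4).
Hamilton's rule: n·r·B > C  ⇒  n > C/(r·B) = 0.0314/(0.25·0.0479) = 2.622.
The smallest integer exceeding 2.622 is 3.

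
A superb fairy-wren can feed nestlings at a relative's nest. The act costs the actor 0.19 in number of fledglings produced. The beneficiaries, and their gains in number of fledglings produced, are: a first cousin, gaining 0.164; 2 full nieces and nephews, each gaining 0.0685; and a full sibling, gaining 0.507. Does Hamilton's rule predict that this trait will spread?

Hamilton's rule: the trait is favored when the sum of r·B over every recipient exceeds the actor's cost C.
r to a first cousin = 0.125 (first cousins share one grandparent pair — two paths of length 4: r = 2·(1/2)^4 = 1/8).
r to a full niece or nephew = 1/4 (full aunt/uncle↔niece/nephew: two paths of length 3 through the shared grandparent pair: r = 2·(1/2)^3 = 1/4).
r to a full sibling = 1/2 (full sibs share both parents — two paths of length 2: r = 2·(1/2)^2 = 1/2).
Summing one r·B term per recipient: 1·0.125·0.164 + 2·0.25·0.0685 + 1·0.5·0.507 = 0.30825.
0.30825 > 0.19: the indirect benefit exceeds the cost.

Yes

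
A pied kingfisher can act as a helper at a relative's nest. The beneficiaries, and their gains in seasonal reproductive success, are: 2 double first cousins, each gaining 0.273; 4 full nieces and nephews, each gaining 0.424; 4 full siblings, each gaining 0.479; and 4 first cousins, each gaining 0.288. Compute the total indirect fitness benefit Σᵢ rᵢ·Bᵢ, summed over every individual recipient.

r to a double first cousin = 1/4 (double first cousins share both grandparent pairs — four paths of length 4: r = 4·(1/2)^4 = 1/4).
r to a full niece or nephew = 1/4 (full aunt/uncle↔niece/nephew: two paths of length 3 through the shared grandparent pair: r = 2·(1/2)^3 = 1/4).
r to a full sibling = 0.5 (full sibs share both parents — two paths of length 2: r = 2·(1/2)^2 = 1/2).
r to a first cousin = 0.125 (first cousins share one grandparent pair — two paths of length 4: r = 2·(1/2)^4 = 1/8).
Summing one r·B term per recipient: 2·0.25·0.273 + 4·0.25·0.424 + 4·0.5·0.479 + 4·0.125·0.288 = 1.6625.

1.6625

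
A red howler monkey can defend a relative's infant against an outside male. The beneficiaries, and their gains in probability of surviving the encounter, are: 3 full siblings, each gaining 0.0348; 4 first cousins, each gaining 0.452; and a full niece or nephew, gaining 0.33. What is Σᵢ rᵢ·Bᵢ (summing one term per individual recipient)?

r to a full sibling = 1/2 (full sibs share both parents — two paths of length 2: r = 2·(1/2)^2 = 1/2).
r to a first cousin = 0.125 (first cousins share one grandparent pair — two paths of length 4: r = 2·(1/2)^4 = 1/8).
r to a full niece or nephew = 1/4 (full aunt/uncle↔niece/nephew: two paths of length 3 through the shared grandparent pair: r = 2·(1/2)^3 = 1/4).
Summing one r·B term per recipient: 3·0.5·0.0348 + 4·0.125·0.452 + 1·0.25·0.33 = 0.3607.

0.3607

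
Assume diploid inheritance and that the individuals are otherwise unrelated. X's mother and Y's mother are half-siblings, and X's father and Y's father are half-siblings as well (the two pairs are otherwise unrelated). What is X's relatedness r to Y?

0.125

Relatedness sums over independent paths through distinct common ancestors.
X and Y are related in two ways: half first cousins through their mothers (r = 1/16) and half first cousins through their fathers (r = 1/16).
r = 1/16 + 1/16 = 0.125.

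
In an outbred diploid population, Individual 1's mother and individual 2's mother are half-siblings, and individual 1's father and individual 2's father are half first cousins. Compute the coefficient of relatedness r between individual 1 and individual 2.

Independent pedigree routes through distinct common ancestors add.
Individual 1 and individual 2 are related in two ways: half first cousins through their mothers (r = 1/16) and half second cousins through their fathers (r = 1/64).
r = 1/16 + 1/64 = 5/64 = 0.078125.

0.078125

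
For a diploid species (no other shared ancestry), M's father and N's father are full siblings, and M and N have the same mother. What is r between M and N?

With two independent routes of shared ancestry, r is the sum of the two contributions.
M and N are related in two ways: first cousins through their fathers (r = 1/8) and half-sibs through their shared mother (r = 1/4).
r = 1/8 + 1/4 = 0.375.

0.375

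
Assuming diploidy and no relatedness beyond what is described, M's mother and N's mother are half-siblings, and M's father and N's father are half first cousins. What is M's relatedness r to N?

Independent pedigree routes through distinct common ancestors add.
M and N are related in two ways: half first cousins through their mothers (r = 1/16) and half second cousins through their fathers (r = 1/64).
r = 1/16 + 1/64 = 0.078125.

0.078125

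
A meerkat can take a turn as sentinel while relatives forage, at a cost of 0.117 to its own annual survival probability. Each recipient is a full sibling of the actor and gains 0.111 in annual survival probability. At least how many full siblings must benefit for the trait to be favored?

3

r to a full sibling = 1/2 (full sibs share both parents — two paths of length 2: r = 2·(1/2)^2 = 1/2).
Hamilton's rule: n·r·B > C  ⇒  n > C/(r·B) = 0.117/(0.5·0.111) = 2.108.
The smallest integer exceeding 2.108 is 3.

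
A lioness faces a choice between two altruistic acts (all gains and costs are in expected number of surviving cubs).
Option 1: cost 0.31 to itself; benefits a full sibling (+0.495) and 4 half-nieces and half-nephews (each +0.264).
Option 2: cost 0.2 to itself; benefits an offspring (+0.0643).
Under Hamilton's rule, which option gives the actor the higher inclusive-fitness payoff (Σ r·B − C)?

Option 1: r to a full sibling = 0.5.
Option 1: r to a half-niece or half-nephew = 0.125.
Option 1: Σ r·B − C = (1·0.5·0.495 + 4·0.125·0.264) − 0.31 = 0.0695.
Option 2: r to an offspring = 0.5.
Option 2: Σ r·B − C = (1·0.5·0.0643) − 0.2 = -0.16785.
Option 1 has the higher net inclusive-fitness payoff.

Option 1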